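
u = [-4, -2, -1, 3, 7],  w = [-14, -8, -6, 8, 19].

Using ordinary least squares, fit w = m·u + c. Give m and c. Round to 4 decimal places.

Entries of MᵀM: Σu·u = 79, Σu = 3, Σ1 = 5.
And Σu·w = 235, Σw = -1.
Normal equations: [[79, 3]; [3, 5]]·[m, c]ᵀ = [235, -1]ᵀ.
Eliminating c: 5·(row 1) − 3·(row 2) gives 386·m = 5·235 − 3·(-1) = 1178, so m = 589/193.
Then c = ((-1) − 3·(589/193))/5 = -392/193.

m = 3.0518, c = -2.0311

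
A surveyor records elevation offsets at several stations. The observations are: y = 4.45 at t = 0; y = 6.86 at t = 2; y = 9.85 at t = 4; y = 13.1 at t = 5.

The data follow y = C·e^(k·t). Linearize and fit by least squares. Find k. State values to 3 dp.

Linearized form: ln y = k·t + ln C. From the 4 transformed points,
XᵀX = [[45.0000, 11.0000]; [11.0000, 4]], rhs = [25.8644, 8.2787]ᵀ  (here Σt = 11.0000, Σ(t)² = 45.0000, Σln y = 8.2787, Σt·ln y = 25.8644).
Solving (det = 59.0000): k = 0.21003, ln C = 1.49209.

k = 0.210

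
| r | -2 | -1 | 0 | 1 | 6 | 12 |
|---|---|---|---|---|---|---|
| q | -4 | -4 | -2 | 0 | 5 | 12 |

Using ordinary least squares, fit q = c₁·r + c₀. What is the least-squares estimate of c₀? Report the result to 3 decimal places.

c₀ = -1.947

Forming AᵀA = [[186, 16]; [16, 6]] and Aᵀq = [186, 7]ᵀ gives AᵀA·[c₁, c₀]ᵀ = Aᵀq.
det = 186·6 − 16² = 860.
c₁ = (186·6 − 16·7)/860 = 251/215; c₀ = (186·7 − 16·186)/860 = -837/430.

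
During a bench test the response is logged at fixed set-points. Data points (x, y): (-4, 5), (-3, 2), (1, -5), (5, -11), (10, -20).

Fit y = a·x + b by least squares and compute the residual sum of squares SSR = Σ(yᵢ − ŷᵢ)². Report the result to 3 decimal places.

SSR = 1.292

From the data, Σx·x = 151, Σx = 9, Σ1 = 5.
Moment sums: Σx·y = -286, Σy = -29.
Eliminating b: 5·(row 1) − 9·(row 2) gives 674·a = 5·(-286) − 9·(-29) = -1169, so a = -1169/674.
Then b = ((-29) − 9·(-1169/674))/5 = -1805/674.
Residuals: 499/674, -177/337, -198/337, 118/337, 15/674; SSR = 871/674.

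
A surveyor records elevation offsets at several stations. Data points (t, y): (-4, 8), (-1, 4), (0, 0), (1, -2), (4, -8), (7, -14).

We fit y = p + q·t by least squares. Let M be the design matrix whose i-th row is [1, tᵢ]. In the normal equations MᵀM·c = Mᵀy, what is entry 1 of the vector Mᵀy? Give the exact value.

-12

Entry 1 ↔ basis 1, so (Mᵀy)_{1} = Σᵢ yᵢ = (1)·(8) + (1)·(4) + (1)·(0) + (1)·(-2) + (1)·(-8) + (1)·(-14) = -12.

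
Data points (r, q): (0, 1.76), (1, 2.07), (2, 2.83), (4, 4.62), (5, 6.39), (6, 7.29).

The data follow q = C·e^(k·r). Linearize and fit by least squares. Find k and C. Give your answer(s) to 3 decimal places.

k = 0.250, C = 1.704

Taking logs, ln q = k·r + ln C, so regress ln q on r.
Over the data: Σr = 18.0000, Σ(r)² = 82.0000, Σln q = 7.7048, Σr·ln q = 30.1224.
Normal system: [[82.0000, 18.0000]; [18.0000, 6]]·[k, ln C]ᵀ = [30.1224, 7.7048]ᵀ.
Δ = 82.0000·6 − (18.0000)² = 168.0000; k = (30.1224·6 − 18.0000·7.7048)/168.0000 = 0.25029, ln C = (82.0000·7.7048 − 18.0000·30.1224)/168.0000 = 0.53327, so C = exp(0.53327) = 1.70449.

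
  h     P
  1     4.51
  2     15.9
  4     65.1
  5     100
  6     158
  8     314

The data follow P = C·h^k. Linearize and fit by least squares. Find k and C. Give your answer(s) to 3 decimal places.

k = 2.024, C = 4.169

Taking logs, ln P = k·ln h + ln C, so regress ln P on ln h.
Σln h = 7.5601, Σ(ln h)² = 12.5270, Σln P = 23.8657, Σln h·ln P = 36.1447.
Equations: 12.5270·k + 7.5601·ln C = 36.1447;  7.5601·k + 6·ln C = 23.8657.
Δ = 12.5270·6 − (7.5601)² = 18.0074; k = (36.1447·6 − 7.5601·23.8657)/18.0074 = 2.02372, ln C = (12.5270·23.8657 − 7.5601·36.1447)/18.0074 = 1.42771, so C = exp(1.42771) = 4.16913.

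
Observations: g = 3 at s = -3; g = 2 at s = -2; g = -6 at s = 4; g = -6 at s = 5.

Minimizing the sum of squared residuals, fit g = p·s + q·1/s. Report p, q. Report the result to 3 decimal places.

p = -1.357, q = 1.572

Normal-equation sums: Σs·s = 54, Σs·1/s = 4, Σ1/s·1/s = 1669/3600.
And Σs·g = -67, Σ1/s·g = -47/10.
AᵀA·[p, q]ᵀ = Aᵀg becomes [[54, 4]; [4, 1669/3600]]·[p, q]ᵀ = [-67, -47/10]ᵀ.
Eliminating q: (1669/3600)·(row 1) − 4·(row 2) gives (1807/200)·p = (1669/3600)·(-67) − 4·(-47/10) = -44143/3600, so p = -44143/32526.
Then q = ((-47/10) − 4·(-44143/32526))/(1669/3600) = 2840/1807.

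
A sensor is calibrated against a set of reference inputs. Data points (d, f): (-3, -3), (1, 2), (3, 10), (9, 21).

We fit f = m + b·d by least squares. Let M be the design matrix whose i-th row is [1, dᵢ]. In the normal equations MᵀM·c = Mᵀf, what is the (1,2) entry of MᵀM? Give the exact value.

Row 1 ↔ basis 1, column 2 ↔ basis d, so (MᵀM)_{1,2} = Σᵢ d = (1)·(-3) + (1)·(1) + (1)·(3) + (1)·(9) = 10.

10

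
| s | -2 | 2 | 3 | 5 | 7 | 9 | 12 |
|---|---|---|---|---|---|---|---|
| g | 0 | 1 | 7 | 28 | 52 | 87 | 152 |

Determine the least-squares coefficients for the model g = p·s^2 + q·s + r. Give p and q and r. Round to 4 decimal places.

p = 1.0168, q = 0.7883, r = -3.2405

Normal-equation sums: Σs^2·s^2 = 30436, Σs^2·s = 2952, Σs^2 = 316, Σs·s = 316, Σs = 36, Σ1 = 7.
And Σs^2·g = 32250, Σs·g = 3134, Σg = 327.
Solving the 3×3 system (Gaussian elimination) gives p = 105435/103694, q = 81739/103694, r = -168009/51847.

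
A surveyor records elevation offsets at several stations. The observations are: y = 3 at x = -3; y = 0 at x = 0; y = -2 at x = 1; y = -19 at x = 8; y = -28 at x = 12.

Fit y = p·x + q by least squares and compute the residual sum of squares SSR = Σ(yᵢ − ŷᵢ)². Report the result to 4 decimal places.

Sums needed: Σx·x = 218, Σx = 18, Σ1 = 5.
And Σx·y = -499, Σy = -46.
So AᵀA·[p, q]ᵀ = Aᵀy: [[218, 18]; [18, 5]]·[p, q]ᵀ = [-499, -46]ᵀ.
Eliminating q: 5·(row 1) − 18·(row 2) gives 766·p = 5·(-499) − 18·(-46) = -1667, so p = -1667/766.
Then q = ((-46) − 18·(-1667/766))/5 = -523/383.
Residuals: -1657/766, 523/383, 1181/766, -86/383, -199/383; SSR = 7079/766.

SSR = 9.2415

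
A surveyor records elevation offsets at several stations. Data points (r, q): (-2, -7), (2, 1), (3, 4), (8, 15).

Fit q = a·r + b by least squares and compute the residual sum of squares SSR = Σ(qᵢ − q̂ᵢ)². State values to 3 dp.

Normal-equation sums: Σr·r = 81, Σr = 11, Σ1 = 4.
Right-hand side: Σr·q = 148, Σq = 13.
So AᵀA·[a, b]ᵀ = Aᵀq: [[81, 11]; [11, 4]]·[a, b]ᵀ = [148, 13]ᵀ.
Determinant 81·4 − 11² = 203.
a = (148·4 − 11·13)/203 = 449/203; b = (81·13 − 11·148)/203 = -575/203.
Residuals: 52/203, -120/203, 40/203, 4/29; SSR = 96/203.

SSR = 0.473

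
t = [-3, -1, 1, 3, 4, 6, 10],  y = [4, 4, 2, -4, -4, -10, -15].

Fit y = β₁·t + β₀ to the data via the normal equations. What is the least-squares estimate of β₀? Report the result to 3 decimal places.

β₀ = 1.348

Entries of AᵀA: Σt·t = 172, Σt = 20, Σ1 = 7.
For Aᵀy: Σt·y = -252, Σy = -23.
Eliminating β₀: 7·(row 1) − 20·(row 2) gives 804·β₁ = 7·(-252) − 20·(-23) = -1304, so β₁ = -326/201.
Then β₀ = ((-23) − 20·(-326/201))/7 = 271/201.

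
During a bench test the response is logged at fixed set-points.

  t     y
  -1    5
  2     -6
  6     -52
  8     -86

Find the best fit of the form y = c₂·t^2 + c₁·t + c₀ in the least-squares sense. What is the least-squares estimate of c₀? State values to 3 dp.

MᵀM·[c₂, c₁, c₀]ᵀ = Mᵀy reads: 5409·c₂ + 735·c₁ + 105·c₀ = -7395;  735·c₂ + 105·c₁ + 15·c₀ = -1017;  105·c₂ + 15·c₁ + 4·c₀ = -139.
(Σt^2·t^2 = 5409, Σt^2·t = 735, Σt^2 = 105, Σt·t = 105, Σt = 15, Σ1 = 4, Σt^2·y = -7395, Σt·y = -1017, Σy = -139.)
Inverting the 3×3 Gram matrix, [c₂, c₁, c₀]ᵀ = [-23/22, -4077/1430, 44/13]ᵀ.

c₀ = 3.385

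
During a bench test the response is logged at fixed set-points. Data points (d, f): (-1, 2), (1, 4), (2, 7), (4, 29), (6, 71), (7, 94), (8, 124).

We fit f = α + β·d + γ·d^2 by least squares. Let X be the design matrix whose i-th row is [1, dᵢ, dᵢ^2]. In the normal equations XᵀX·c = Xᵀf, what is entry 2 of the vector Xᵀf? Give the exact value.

2208

Entry 2 ↔ basis d, so (Xᵀf)_{2} = Σᵢ (d)·fᵢ = (-1)·(2) + (1)·(4) + (2)·(7) + (4)·(29) + (6)·(71) + (7)·(94) + (8)·(124) = 2208.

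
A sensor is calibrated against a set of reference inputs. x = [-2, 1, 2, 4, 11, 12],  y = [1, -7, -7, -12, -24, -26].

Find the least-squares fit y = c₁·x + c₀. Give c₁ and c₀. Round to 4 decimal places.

Sums needed: Σx·x = 290, Σx = 28, Σ1 = 6.
Moment sums: Σx·y = -647, Σy = -75.
MᵀM·[c₁, c₀]ᵀ = Mᵀy becomes [[290, 28]; [28, 6]]·[c₁, c₀]ᵀ = [-647, -75]ᵀ.
det = 290·6 − 28² = 956.
c₁ = ((-647)·6 − 28·(-75))/956 = -891/478; c₀ = (290·(-75) − 28·(-647))/956 = -1817/478.

c₁ = -1.8640, c₀ = -3.8013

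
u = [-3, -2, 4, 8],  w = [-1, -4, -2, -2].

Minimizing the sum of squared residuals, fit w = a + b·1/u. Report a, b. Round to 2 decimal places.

a = -2.09, b = 1.43

XᵀX·[a, b]ᵀ = Xᵀw reads: 4·a + (-11/24)·b = -9;  (-11/24)·a + (253/576)·b = 19/12.
Determinant 4·(253/576) − (-11/24)² = 99/64.
a = ((-9)·(253/576) − (-11/24)·(19/12))/(99/64) = -169/81; b = (4·(19/12) − (-11/24)·(-9))/(99/64) = 424/297.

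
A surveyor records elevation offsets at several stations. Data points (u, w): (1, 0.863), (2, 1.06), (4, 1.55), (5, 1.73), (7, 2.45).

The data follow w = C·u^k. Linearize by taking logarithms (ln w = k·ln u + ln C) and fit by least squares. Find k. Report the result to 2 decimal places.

k = 0.52

Let Y = ln w. Fitting Y = k·ln u + ln C by least squares:
AᵀA = [[8.7791, 5.6348]; [5.6348, 5]], rhs = [3.2738, 1.7934]ᵀ  (here Σln u = 5.6348, Σ(ln u)² = 8.7791, Σln w = 1.7934, Σln u·ln w = 3.2738).
Slope k = (n·Σln u·ln w − Σln u·Σln w)/(n·Σ(ln u)² − (Σln u)²) = (5·3.2738 − 5.6348·1.7934)/12.1448 = 0.51575; ln C = (Σln w − k·Σln u)/n = -0.22255.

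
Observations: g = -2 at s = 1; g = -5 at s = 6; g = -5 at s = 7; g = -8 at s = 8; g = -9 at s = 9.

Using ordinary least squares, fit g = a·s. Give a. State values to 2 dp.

Compute the Gram sums: Σs·s = 231.
For Mᵀg: Σs·g = -212.
Normal equations: [[231]]·[a]ᵀ = [-212]ᵀ.
Hence a = -212 / 231 ≈ -0.917749.

a = -0.92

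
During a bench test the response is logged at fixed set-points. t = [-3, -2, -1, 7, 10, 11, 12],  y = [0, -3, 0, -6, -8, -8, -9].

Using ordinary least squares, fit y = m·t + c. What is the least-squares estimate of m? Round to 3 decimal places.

From the data, Σt·t = 428, Σt = 34, Σ1 = 7.
And Σt·y = -312, Σy = -34.
XᵀX·[m, c]ᵀ = Xᵀy becomes [[428, 34]; [34, 7]]·[m, c]ᵀ = [-312, -34]ᵀ.
Δ = 428·7 − 34² = 1840.
m = ((-312)·7 − 34·(-34))/1840 = -257/460; c = (428·(-34) − 34·(-312))/1840 = -493/230.

m = -0.559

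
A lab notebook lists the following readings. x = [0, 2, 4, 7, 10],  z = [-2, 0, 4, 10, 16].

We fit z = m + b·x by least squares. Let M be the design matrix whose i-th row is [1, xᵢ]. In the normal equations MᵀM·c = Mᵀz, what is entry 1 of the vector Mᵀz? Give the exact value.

28

Entry 1 ↔ basis 1, so (Mᵀz)_{1} = Σᵢ zᵢ = (1)·(-2) + (1)·(0) + (1)·(4) + (1)·(10) + (1)·(16) = 28.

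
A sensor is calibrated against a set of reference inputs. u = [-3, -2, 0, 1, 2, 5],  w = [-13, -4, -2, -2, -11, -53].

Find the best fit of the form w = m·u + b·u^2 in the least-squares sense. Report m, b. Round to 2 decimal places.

From the data, Σu·u = 43, Σu·u^2 = 99, Σu^2·u^2 = 739.
And Σu·w = -242, Σu^2·w = -1504.
So XᵀX·[m, b]ᵀ = Xᵀw: [[43, 99]; [99, 739]]·[m, b]ᵀ = [-242, -1504]ᵀ.
Δ = 43·739 − 99² = 21976.
m = ((-242)·739 − 99·(-1504))/21976 = -14971/10988; b = (43·(-1504) − 99·(-242))/21976 = -20357/10988.

m = -1.36, b = -1.85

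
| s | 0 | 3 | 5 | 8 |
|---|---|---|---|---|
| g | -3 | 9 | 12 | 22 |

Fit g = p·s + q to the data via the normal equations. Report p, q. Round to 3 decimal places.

The normal system XᵀX·[p, q]ᵀ = Xᵀg is [[98, 16]; [16, 4]]·[p, q]ᵀ = [263, 40]ᵀ.
Determinant 98·4 − 16² = 136.
p = (263·4 − 16·40)/136 = 103/34; q = (98·40 − 16·263)/136 = -36/17.

p = 3.029, q = -2.118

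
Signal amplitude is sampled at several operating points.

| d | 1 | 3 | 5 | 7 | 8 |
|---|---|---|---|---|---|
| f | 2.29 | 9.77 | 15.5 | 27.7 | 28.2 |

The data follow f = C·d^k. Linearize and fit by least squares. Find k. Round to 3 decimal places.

Linearized form: ln f = k·ln d + ln C. From the 5 transformed points,
Σln d = 6.7334, Σ(ln d)² = 11.9079, Σln f = 12.5095, Σln d·ln f = 20.3224.
Normal system: [[11.9079, 6.7334]; [6.7334, 5]]·[k, ln C]ᵀ = [20.3224, 12.5095]ᵀ.
Δ = 11.9079·5 − (6.7334)² = 14.2007; k = (20.3224·5 − 6.7334·12.5095)/14.2007 = 1.22395, ln C = (11.9079·12.5095 − 6.7334·20.3224)/14.2007 = 0.85363.

k = 1.224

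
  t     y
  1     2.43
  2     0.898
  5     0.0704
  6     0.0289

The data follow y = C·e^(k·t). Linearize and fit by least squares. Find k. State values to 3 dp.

k = -0.876

Taking logs, ln y = k·t + ln C, so regress ln y on t.
Σt = 14.0000, Σ(t)² = 66.0000, Σln y = -5.4172, Σt·ln y = -33.8586.
Equations: 66.0000·k + 14.0000·ln C = -33.8586;  14.0000·k + 4·ln C = -5.4172.
Solving (det = 68.0000): k = -0.87638, ln C = 1.71304.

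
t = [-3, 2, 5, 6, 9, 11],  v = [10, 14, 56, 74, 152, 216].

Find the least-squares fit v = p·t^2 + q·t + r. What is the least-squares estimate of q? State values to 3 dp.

From the data, Σt^2·t^2 = 23220, Σt^2·t = 2382, Σt^2 = 276, Σt·t = 276, Σt = 30, Σ1 = 6.
For Mᵀv: Σt^2·v = 42658, Σt·v = 4466, Σv = 522.
Normal equations: [[23220, 2382, 276]; [2382, 276, 30]; [276, 30, 6]]·[p, q, r]ᵀ = [42658, 4466, 522]ᵀ.
Row-reducing yields p = 40807/26835, q = 70771/26835, r = 34556/8945.

q = 2.637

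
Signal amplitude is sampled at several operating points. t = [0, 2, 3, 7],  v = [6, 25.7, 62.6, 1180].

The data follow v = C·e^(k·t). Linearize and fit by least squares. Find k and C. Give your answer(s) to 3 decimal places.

k = 0.757, C = 6.003

Let Y = ln v. Fitting Y = k·t + ln C by least squares:
Σt = 12.0000, Σ(t)² = 62.0000, Σln v = 16.2483, Σt·ln v = 68.4162.
Equations: 62.0000·k + 12.0000·ln C = 68.4162;  12.0000·k + 4·ln C = 16.2483.
Δ = 62.0000·4 − (12.0000)² = 104.0000; k = (68.4162·4 − 12.0000·16.2483)/104.0000 = 0.75659, ln C = (62.0000·16.2483 − 12.0000·68.4162)/104.0000 = 1.79230, so C = exp(1.79230) = 6.00327.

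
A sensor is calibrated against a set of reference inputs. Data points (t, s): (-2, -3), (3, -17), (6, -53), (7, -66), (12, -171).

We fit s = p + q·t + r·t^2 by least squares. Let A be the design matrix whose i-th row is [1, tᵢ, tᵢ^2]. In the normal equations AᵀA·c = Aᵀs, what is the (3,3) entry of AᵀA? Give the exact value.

Row 3 ↔ basis t^2, column 3 ↔ basis t^2, so (AᵀA)_{3,3} = Σᵢ (t^2)·(t^2) = (4)·(4) + (9)·(9) + (36)·(36) + (49)·(49) + (144)·(144) = 24530.

24530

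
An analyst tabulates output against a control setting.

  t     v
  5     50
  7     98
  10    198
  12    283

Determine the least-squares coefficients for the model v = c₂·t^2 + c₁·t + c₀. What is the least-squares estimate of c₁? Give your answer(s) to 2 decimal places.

c₁ = 1.84

The normal equations are: 33762·c₂ + 3196·c₁ + 318·c₀ = 66604;  3196·c₂ + 318·c₁ + 34·c₀ = 6312;  318·c₂ + 34·c₁ + 4·c₀ = 629.
(Σt^2·t^2 = 33762, Σt^2·t = 3196, Σt^2 = 318, Σt·t = 318, Σt = 34, Σ1 = 4, Σt^2·v = 66604, Σt·v = 6312, Σv = 629.)
Inverting the 3×3 Gram matrix, [c₂, c₁, c₀]ᵀ = [37/20, 1069/580, -637/116]ᵀ.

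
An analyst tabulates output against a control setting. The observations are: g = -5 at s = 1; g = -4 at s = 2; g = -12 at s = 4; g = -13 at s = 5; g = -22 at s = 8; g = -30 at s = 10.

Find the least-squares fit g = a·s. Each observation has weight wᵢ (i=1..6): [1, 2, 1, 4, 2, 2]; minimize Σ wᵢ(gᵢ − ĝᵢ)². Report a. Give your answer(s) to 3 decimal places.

a = -2.828

AᵀWA·[a]ᵀ = AᵀWg reads: 453·a = -1281.
(Σwᵢ·s·s = 453, Σwᵢ·s·g = -1281.)
Hence a = -1281 / 453 ≈ -2.82781.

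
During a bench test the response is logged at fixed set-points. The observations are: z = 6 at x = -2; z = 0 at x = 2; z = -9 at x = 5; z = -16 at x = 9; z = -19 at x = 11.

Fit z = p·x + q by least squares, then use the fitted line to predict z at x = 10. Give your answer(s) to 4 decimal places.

Sums needed: Σx·x = 235, Σx = 25, Σ1 = 5.
For Mᵀz: Σx·z = -410, Σz = -38.
MᵀM·[p, q]ᵀ = Mᵀz becomes [[235, 25]; [25, 5]]·[p, q]ᵀ = [-410, -38]ᵀ.
Eliminating q: 5·(row 1) − 25·(row 2) gives 550·p = 5·(-410) − 25·(-38) = -1100, so p = -2.
Then q = ((-38) − 25·(-2))/5 = 12/5.
At x = 10: ẑ = (-2)·(10) + (12/5)·(1) = -88/5.

ẑ = -17.6000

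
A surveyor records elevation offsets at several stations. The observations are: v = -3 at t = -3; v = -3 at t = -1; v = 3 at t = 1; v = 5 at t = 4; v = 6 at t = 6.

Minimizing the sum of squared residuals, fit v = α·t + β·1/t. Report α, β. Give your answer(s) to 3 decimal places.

Compute the Gram sums: Σt·t = 63, Σt·1/t = 5, Σ1/t·1/t = 317/144.
For Xᵀv: Σt·v = 71, Σ1/t·v = 37/4.
Determinant 63·(317/144) − 5² = 1819/16.
α = (71·(317/144) − 5·(37/4))/(1819/16) = 15847/16371; β = (63·(37/4) − 5·71)/(1819/16) = 3644/1819.

α = 0.968, β = 2.003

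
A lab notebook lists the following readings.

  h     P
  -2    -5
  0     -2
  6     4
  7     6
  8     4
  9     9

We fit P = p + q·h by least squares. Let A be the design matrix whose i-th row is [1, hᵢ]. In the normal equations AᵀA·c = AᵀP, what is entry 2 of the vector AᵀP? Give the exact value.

Entry 2 ↔ basis h, so (AᵀP)_{2} = Σᵢ (h)·Pᵢ = (-2)·(-5) + (0)·(-2) + (6)·(4) + (7)·(6) + (8)·(4) + (9)·(9) = 189.

189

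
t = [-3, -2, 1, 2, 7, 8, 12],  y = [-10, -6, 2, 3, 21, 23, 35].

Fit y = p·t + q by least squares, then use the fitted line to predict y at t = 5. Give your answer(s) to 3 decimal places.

ŷ = 14.008

AᵀA·[p, q]ᵀ = Aᵀy reads: 275·p + 25·q = 801;  25·p + 7·q = 68.
(Σt·t = 275, Σt = 25, Σ1 = 7, Σt·y = 801, Σy = 68.)
det = 275·7 − 25² = 1300.
p = (801·7 − 25·68)/1300 = 3907/1300; q = (275·68 − 25·801)/1300 = -53/52.
At t = 5: ŷ = (3907/1300)·(5) + (-53/52)·(1) = 1821/130.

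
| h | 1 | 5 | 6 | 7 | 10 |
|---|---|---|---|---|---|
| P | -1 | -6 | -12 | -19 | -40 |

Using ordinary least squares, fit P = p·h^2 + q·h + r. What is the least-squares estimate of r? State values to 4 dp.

Compute the Gram sums: Σh^2·h^2 = 14323, Σh^2·h = 1685, Σh^2 = 211, Σh·h = 211, Σh = 29, Σ1 = 5.
Right-hand side: Σh^2·P = -5514, Σh·P = -636, ΣP = -78.
Inverting the 3×3 Gram matrix, [p, q, r]ᵀ = [-4351/8008, 12533/8008, -3501/2002]ᵀ.

r = -1.7488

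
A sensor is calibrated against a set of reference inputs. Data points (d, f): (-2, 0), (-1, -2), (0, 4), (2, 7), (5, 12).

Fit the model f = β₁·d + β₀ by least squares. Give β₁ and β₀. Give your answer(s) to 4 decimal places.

β₁ = 1.9221, β₀ = 2.6623

The normal equations are: 34·β₁ + 4·β₀ = 76;  4·β₁ + 5·β₀ = 21.
(Σd·d = 34, Σd = 4, Σ1 = 5, Σd·f = 76, Σf = 21.)
det = 34·5 − 4² = 154.
β₁ = (76·5 − 4·21)/154 = 148/77; β₀ = (34·21 − 4·76)/154 = 205/77.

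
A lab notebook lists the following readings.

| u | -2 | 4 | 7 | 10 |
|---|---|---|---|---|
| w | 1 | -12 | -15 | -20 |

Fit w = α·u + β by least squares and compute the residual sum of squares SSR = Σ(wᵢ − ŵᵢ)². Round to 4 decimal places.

Entries of XᵀX: Σu·u = 169, Σu = 19, Σ1 = 4.
Moment sums: Σu·w = -355, Σw = -46.
So XᵀX·[α, β]ᵀ = Xᵀw: [[169, 19]; [19, 4]]·[α, β]ᵀ = [-355, -46]ᵀ.
Eliminating β: 4·(row 1) − 19·(row 2) gives 315·α = 4·(-355) − 19·(-46) = -546, so α = -26/15.
Then β = ((-46) − 19·(-26/15))/4 = -49/15.
Residuals: 4/5, -9/5, 2/5, 3/5; SSR = 22/5.

SSR = 4.4000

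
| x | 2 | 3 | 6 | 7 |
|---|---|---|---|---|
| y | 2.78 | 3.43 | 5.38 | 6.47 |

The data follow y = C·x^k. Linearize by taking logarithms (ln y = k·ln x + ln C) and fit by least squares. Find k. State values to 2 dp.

With ln yᵢ as the transformed response and ln xᵢ as the regressor:
Σln x = 5.5294, Σ(ln x)² = 8.6844, Σln y = 5.8049, Σln x·ln y = 8.7111.
Equations: 8.6844·k + 5.5294·ln C = 8.7111;  5.5294·k + 4·ln C = 5.8049.
Solving (det = 4.1629): k = 0.65986, ln C = 0.53906.

k = 0.66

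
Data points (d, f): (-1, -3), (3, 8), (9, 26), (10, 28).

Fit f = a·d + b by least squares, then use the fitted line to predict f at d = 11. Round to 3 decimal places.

Entries of AᵀA: Σd·d = 191, Σd = 21, Σ1 = 4.
And Σd·f = 541, Σf = 59.
Δ = 191·4 − 21² = 323.
a = (541·4 − 21·59)/323 = 925/323; b = (191·59 − 21·541)/323 = -92/323.
At d = 11: f̂ = (925/323)·(11) + (-92/323)·(1) = 10083/323.

f̂ = 31.217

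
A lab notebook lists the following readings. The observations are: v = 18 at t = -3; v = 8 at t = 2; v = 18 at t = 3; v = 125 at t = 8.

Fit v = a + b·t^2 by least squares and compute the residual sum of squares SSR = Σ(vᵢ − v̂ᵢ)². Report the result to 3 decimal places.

SSR = 0.046

Forming MᵀM = [[4, 86]; [86, 4274]] and Mᵀv = [169, 8356]ᵀ gives MᵀM·[a, b]ᵀ = Mᵀv.
Eliminating b: 4274·(row 1) − 86·(row 2) gives 9700·a = 4274·169 − 86·8356 = 3690, so a = 369/970.
Then b = (8356 − 86·(369/970))/4274 = 1889/970.
Residuals: 9/97, -33/194, 9/97, -3/194; SSR = 9/194.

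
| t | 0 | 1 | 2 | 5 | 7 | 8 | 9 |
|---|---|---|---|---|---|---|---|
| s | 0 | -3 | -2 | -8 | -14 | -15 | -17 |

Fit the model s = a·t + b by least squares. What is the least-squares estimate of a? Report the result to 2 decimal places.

Forming MᵀM = [[224, 32]; [32, 7]] and Mᵀs = [-418, -59]ᵀ gives MᵀM·[a, b]ᵀ = Mᵀs.
Determinant 224·7 − 32² = 544.
a = ((-418)·7 − 32·(-59))/544 = -519/272; b = (224·(-59) − 32·(-418))/544 = 5/17.

a = -1.91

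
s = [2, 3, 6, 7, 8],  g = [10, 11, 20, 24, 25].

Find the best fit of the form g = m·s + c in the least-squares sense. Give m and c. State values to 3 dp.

m = 2.724, c = 3.836

With design matrix X, XᵀX = [[162, 26]; [26, 5]] and Xᵀg = [541, 90]ᵀ.
Δ = 162·5 − 26² = 134.
m = (541·5 − 26·90)/134 = 365/134; c = (162·90 − 26·541)/134 = 257/67.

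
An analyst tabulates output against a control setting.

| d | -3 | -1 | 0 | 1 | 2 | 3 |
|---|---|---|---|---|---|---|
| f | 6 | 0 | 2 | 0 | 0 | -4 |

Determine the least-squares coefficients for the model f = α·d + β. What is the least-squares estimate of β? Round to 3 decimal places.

β = 1.114

XᵀX·[α, β]ᵀ = Xᵀf reads: 24·α + 2·β = -30;  2·α + 6·β = 4.
Determinant 24·6 − 2² = 140.
α = ((-30)·6 − 2·4)/140 = -47/35; β = (24·4 − 2·(-30))/140 = 39/35.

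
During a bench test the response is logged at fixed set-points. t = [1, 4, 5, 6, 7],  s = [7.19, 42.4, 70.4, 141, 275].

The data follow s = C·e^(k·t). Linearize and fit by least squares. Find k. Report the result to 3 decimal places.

With ln sᵢ as the transformed response and tᵢ as the regressor:
Σt = 23.0000, Σ(t)² = 127.0000, Σln s = 20.5396, Σt·ln s = 107.2422.
Equations: 127.0000·k + 23.0000·ln C = 107.2422;  23.0000·k + 5·ln C = 20.5396.
Δ = 127.0000·5 − (23.0000)² = 106.0000; k = (107.2422·5 − 23.0000·20.5396)/106.0000 = 0.60190, ln C = (127.0000·20.5396 − 23.0000·107.2422)/106.0000 = 1.33919.

k = 0.602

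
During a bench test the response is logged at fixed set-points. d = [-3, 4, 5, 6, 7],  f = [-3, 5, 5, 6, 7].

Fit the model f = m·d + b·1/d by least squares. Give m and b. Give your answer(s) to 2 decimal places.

Compute the Gram sums: Σd·d = 135, Σd·1/d = 5, Σ1/d·1/d = 46181/176400.
Right-hand side: Σd·f = 139, Σ1/d·f = 21/4.
Δ = 135·(46181/176400) − 5² = 40543/3920.
m = (139·(46181/176400) − 5·(21/4))/(40543/3920) = 1788659/1824435; b = (135·(21/4) − 5·139)/(40543/3920) = 53900/40543.

m = 0.98, b = 1.33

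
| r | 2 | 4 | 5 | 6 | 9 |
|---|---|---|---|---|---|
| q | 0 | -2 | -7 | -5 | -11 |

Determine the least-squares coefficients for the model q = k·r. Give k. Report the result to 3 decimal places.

k = -1.062

Compute the Gram sums: Σr·r = 162.
For Aᵀq: Σr·q = -172.
AᵀA·[k]ᵀ = Aᵀq becomes [[162]]·[k]ᵀ = [-172]ᵀ.
Hence k = -172 / 162 ≈ -1.06173.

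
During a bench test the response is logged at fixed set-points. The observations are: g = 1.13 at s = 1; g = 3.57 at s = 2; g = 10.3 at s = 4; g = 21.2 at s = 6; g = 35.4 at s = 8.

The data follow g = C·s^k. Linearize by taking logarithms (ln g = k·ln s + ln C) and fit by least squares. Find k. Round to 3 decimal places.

k = 1.643

Linearized form: ln g = k·ln s + ln C. From the 5 transformed points,
XᵀX = [[9.9367, 5.9506]; [5.9506, 5]], rhs = [17.0039, 10.3476]ᵀ  (here Σln s = 5.9506, Σ(ln s)² = 9.9367, Σln g = 10.3476, Σln s·ln g = 17.0039).
Δ = 9.9367·5 − (5.9506)² = 14.2736; k = (17.0039·5 − 5.9506·10.3476)/14.2736 = 1.64251, ln C = (9.9367·10.3476 − 5.9506·17.0039)/14.2736 = 0.11473.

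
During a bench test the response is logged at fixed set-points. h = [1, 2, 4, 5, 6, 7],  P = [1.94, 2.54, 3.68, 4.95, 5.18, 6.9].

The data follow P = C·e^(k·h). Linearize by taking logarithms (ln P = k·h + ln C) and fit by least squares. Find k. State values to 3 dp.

Linearized form: ln P = k·h + ln C. From the 6 transformed points,
XᵀX = [[131.0000, 25.0000]; [25.0000, 6]], rhs = [39.1251, 8.0735]ᵀ  (here Σh = 25.0000, Σ(h)² = 131.0000, Σln P = 8.0735, Σh·ln P = 39.1251).
Solving (det = 161.0000): k = 0.20443, ln C = 0.49378.

k = 0.204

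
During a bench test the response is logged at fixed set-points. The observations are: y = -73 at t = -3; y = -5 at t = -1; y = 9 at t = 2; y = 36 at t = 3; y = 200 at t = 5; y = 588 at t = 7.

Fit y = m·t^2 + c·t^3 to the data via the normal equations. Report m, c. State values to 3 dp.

m = -2.046, c = 2.007

Entries of MᵀM: Σt^2·t^2 = 3205, Σt^2·t^3 = 19963, Σt^3·t^3 = 134797.
For Mᵀy: Σt^2·y = 33510, Σt^3·y = 229704.
Eliminating c: 134797·(row 1) − 19963·(row 2) gives 33503016·m = 134797·33510 − 19963·229704 = -68533482, so m = -11422247/5583836.
Then c = (229704 − 19963·(-11422247/5583836))/134797 = 11206865/5583836.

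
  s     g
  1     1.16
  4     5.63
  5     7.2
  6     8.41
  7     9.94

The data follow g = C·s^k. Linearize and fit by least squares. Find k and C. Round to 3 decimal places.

k = 1.111, C = 1.173

With ln gᵢ as the transformed response and ln sᵢ as the regressor:
Σln s = 6.7334, Σ(ln s)² = 11.5091, Σln g = 8.2766, Σln s·ln g = 13.8572.
Equations: 11.5091·k + 6.7334·ln C = 13.8572;  6.7334·k + 5·ln C = 8.2766.
Slope k = (n·Σln s·ln g − Σln s·Σln g)/(n·Σ(ln s)² − (Σln s)²) = (5·13.8572 − 6.7334·8.2766)/12.2067 = 1.11055; ln C = (Σln g − k·Σln s)/n = 0.15976, so C = exp(0.15976) = 1.17323.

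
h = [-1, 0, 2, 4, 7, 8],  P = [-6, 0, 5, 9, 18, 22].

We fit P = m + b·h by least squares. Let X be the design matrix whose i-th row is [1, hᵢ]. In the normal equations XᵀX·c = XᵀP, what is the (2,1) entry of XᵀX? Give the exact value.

20

Row 2 ↔ basis h, column 1 ↔ basis 1, so (XᵀX)_{2,1} = Σᵢ h = (-1)·(1) + (0)·(1) + (2)·(1) + (4)·(1) + (7)·(1) + (8)·(1) = 20.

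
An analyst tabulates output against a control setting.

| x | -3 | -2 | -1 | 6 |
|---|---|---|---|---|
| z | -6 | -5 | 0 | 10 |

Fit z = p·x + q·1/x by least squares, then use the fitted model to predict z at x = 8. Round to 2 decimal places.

Entries of AᵀA: Σx·x = 50, Σx·1/x = 4, Σ1/x·1/x = 25/18.
Moment sums: Σx·z = 88, Σ1/x·z = 37/6.
AᵀA·[p, q]ᵀ = Aᵀz becomes [[50, 4]; [4, 25/18]]·[p, q]ᵀ = [88, 37/6]ᵀ.
Δ = 50·(25/18) − 4² = 481/9.
p = (88·(25/18) − 4·(37/6))/(481/9) = 878/481; q = (50·(37/6) − 4·88)/(481/9) = -393/481.
At x = 8: ẑ = (878/481)·(8) + (-393/481)·(1/8) = 55799/3848.

ẑ = 14.50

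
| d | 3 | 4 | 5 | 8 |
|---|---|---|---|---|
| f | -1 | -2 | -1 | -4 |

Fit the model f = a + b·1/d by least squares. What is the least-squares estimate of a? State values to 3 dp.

With design matrix X, XᵀX = [[4, 109/120]; [109/120, 3301/14400]] and Xᵀf = [-8, -23/15]ᵀ.
Eliminating b: (3301/14400)·(row 1) − (109/120)·(row 2) gives (147/1600)·a = (3301/14400)·(-8) − (109/120)·(-23/15) = -397/900, so a = -6352/1323.
Then b = ((-23/15) − (109/120)·(-6352/1323))/(3301/14400) = 5440/441.

a = -4.801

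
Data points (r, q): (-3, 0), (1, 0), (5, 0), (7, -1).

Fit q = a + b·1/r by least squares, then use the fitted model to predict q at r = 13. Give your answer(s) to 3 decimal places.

Normal-equation sums: Σ1 = 4, Σ1/r = 106/105, Σ1/r·1/r = 12916/11025.
Moment sums: Σq = -1, Σ1/r·q = -1/7.
Determinant 4·(12916/11025) − (106/105)² = 4492/1225.
a = ((-1)·(12916/11025) − (106/105)·(-1/7))/(4492/1225) = -5663/20214; b = (4·(-1/7) − (106/105)·(-1))/(4492/1225) = 805/6738.
At r = 13: q̂ = (-5663/20214)·(1) + (805/6738)·(1/13) = -35602/131391.

q̂ = -0.271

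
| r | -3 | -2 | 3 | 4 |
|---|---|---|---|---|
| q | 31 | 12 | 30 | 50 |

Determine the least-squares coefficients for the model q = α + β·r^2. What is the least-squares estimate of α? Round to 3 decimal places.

The normal equations are: 4·α + 38·β = 123;  38·α + 434·β = 1397.
det = 4·434 − 38² = 292.
α = (123·434 − 38·1397)/292 = 74/73; β = (4·1397 − 38·123)/292 = 457/146.

α = 1.014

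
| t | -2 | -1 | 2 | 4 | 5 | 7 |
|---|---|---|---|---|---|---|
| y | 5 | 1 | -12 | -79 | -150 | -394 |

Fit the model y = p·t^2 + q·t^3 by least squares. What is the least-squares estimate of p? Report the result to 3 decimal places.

p = -0.842

AᵀA·[p, q]ᵀ = Aᵀy reads: 3315·p + 20955·q = -24347;  20955·p + 137499·q = -159085.
det = 3315·137499 − 20955² = 16697160.
p = ((-24347)·137499 − 20955·(-159085))/16697160 = -781221/927620; q = (3315·(-159085) − 20955·(-24347))/16697160 = -572513/556572.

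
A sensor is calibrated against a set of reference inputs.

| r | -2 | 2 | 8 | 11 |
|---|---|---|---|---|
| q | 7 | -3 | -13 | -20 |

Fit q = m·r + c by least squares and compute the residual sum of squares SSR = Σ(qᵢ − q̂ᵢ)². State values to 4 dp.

SSR = 2.7445

Sums needed: Σr·r = 193, Σr = 19, Σ1 = 4.
For Xᵀq: Σr·q = -344, Σq = -29.
Normal equations: [[193, 19]; [19, 4]]·[m, c]ᵀ = [-344, -29]ᵀ.
Eliminating c: 4·(row 1) − 19·(row 2) gives 411·m = 4·(-344) − 19·(-29) = -825, so m = -275/137.
Then c = ((-29) − 19·(-275/137))/4 = 313/137.
Residuals: 96/137, -174/137, 106/137, -28/137; SSR = 376/137.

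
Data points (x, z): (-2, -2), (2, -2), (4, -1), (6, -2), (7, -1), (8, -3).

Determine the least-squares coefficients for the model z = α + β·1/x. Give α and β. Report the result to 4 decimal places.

AᵀA·[α, β]ᵀ = Aᵀz reads: 6·α + (115/168)·β = -11;  (115/168)·α + (17677/28224)·β = -185/168.
(Σ1 = 6, Σ1/x = 115/168, Σ1/x·1/x = 17677/28224, Σz = -11, Σ1/x·z = -185/168.)
det = 6·(17677/28224) − (115/168)² = 92837/28224.
α = ((-11)·(17677/28224) − (115/168)·(-185/168))/(92837/28224) = -173172/92837; β = (6·(-185/168) − (115/168)·(-11))/(92837/28224) = 26040/92837.

α = -1.8653, β = 0.2805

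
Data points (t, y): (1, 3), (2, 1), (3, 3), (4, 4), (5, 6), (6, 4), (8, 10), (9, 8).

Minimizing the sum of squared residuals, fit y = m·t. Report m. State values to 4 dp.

Compute the Gram sums: Σt·t = 236.
Right-hand side: Σt·y = 236.
Hence m = 236 / 236 ≈ 1.

m = 1.0000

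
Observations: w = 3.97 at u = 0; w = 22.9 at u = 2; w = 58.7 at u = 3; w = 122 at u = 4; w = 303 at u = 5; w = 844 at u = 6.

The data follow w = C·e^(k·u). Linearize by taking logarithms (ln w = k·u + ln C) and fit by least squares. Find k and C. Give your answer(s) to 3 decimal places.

k = 0.881, C = 3.929

Taking logs, ln w = k·u + ln C, so regress ln w on u.
Σu = 20.0000, Σ(u)² = 90.0000, Σln w = 25.8382, Σu·ln w = 106.6933.
Equations: 90.0000·k + 20.0000·ln C = 106.6933;  20.0000·k + 6·ln C = 25.8382.
Solving (det = 140.0000): k = 0.88139, ln C = 1.36841, so C = exp(1.36841) = 3.92910.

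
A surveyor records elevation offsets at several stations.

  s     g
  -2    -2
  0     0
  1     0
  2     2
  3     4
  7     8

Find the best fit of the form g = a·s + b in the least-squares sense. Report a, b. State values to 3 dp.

a = 1.153, b = -0.114

Normal-equation sums: Σs·s = 67, Σs = 11, Σ1 = 6.
Moment sums: Σs·g = 76, Σg = 12.
Δ = 67·6 − 11² = 281.
a = (76·6 − 11·12)/281 = 324/281; b = (67·12 − 11·76)/281 = -32/281.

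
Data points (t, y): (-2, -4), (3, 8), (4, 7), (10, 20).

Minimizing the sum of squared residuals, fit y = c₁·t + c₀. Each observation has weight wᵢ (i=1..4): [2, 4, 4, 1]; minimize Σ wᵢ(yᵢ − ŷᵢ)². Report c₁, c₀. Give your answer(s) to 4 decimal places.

c₁ = 1.9576, c₀ = 0.4947

Entries of AᵀWA: Σwᵢ·t·t = 208, Σwᵢ·t = 34, Σwᵢ·1 = 11.
Moment sums: Σwᵢ·t·y = 424, Σwᵢ·y = 72.
AᵀWA·[c₁, c₀]ᵀ = AᵀWy becomes [[208, 34]; [34, 11]]·[c₁, c₀]ᵀ = [424, 72]ᵀ.
Eliminating c₀: 11·(row 1) − 34·(row 2) gives 1132·c₁ = 11·424 − 34·72 = 2216, so c₁ = 554/283.
Then c₀ = (72 − 34·(554/283))/11 = 140/283.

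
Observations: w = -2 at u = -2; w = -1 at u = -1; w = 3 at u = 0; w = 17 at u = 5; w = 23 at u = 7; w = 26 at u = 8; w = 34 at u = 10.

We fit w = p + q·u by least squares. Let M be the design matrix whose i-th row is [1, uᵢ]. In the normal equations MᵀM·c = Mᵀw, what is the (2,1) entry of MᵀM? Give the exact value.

Row 2 ↔ basis u, column 1 ↔ basis 1, so (MᵀM)_{2,1} = Σᵢ u = (-2)·(1) + (-1)·(1) + (0)·(1) + (5)·(1) + (7)·(1) + (8)·(1) + (10)·(1) = 27.

27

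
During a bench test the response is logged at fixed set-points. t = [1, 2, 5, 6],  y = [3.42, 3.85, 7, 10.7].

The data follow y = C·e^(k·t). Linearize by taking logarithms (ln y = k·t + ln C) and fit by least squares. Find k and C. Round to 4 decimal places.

k = 0.2205, C = 2.5903

With ln yᵢ as the transformed response and tᵢ as the regressor:
AᵀA = [[66.0000, 14.0000]; [14.0000, 4]], rhs = [27.8768, 6.8939]ᵀ  (here Σt = 14.0000, Σ(t)² = 66.0000, Σln y = 6.8939, Σt·ln y = 27.8768).
Solving (det = 68.0000): k = 0.22049, ln C = 0.95177, so C = exp(0.95177) = 2.59028.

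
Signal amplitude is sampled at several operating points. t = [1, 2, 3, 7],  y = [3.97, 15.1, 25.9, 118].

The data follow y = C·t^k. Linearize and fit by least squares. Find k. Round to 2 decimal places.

k = 1.72

Linearized form: ln y = k·ln t + ln C. From the 4 transformed points,
XᵀX = [[5.4740, 3.7377]; [3.7377, 4]], rhs = [14.7402, 12.1184]ᵀ  (here Σln t = 3.7377, Σ(ln t)² = 5.4740, Σln y = 12.1184, Σln t·ln y = 14.7402).
Δ = 5.4740·4 − (3.7377)² = 7.9257; k = (14.7402·4 − 3.7377·12.1184)/7.9257 = 1.72428, ln C = (5.4740·12.1184 − 3.7377·14.7402)/7.9257 = 1.41840.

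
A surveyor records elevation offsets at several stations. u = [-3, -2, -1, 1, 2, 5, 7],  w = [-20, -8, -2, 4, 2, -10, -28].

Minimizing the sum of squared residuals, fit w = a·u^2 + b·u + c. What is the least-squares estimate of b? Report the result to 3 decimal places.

b = 3.251

The normal system AᵀA·[a, b, c]ᵀ = Aᵀw is [[3141, 441, 93]; [441, 93, 9]; [93, 9, 7]]·[a, b, c]ᵀ = [-1824, -160, -62]ᵀ.
Solving the 3×3 system (Gaussian elimination) gives a = -541/504, b = 2731/840, c = 257/210.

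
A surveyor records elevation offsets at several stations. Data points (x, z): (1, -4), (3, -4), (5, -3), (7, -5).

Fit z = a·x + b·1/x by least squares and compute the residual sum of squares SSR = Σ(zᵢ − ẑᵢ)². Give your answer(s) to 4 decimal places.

Compute the Gram sums: Σx·x = 84, Σx·1/x = 4, Σ1/x·1/x = 12916/11025.
Moment sums: Σx·z = -66, Σ1/x·z = -698/105.
Normal equations: [[84, 4]; [4, 12916/11025]]·[a, b]ᵀ = [-66, -698/105]ᵀ.
Δ = 84·(12916/11025) − 4² = 43264/525.
a = ((-66)·(12916/11025) − 4·(-698/105))/(43264/525) = -2913/4732; b = (84·(-698/105) − 4·(-66))/(43264/525) = -2415/676.
Residuals: 445/2366, -2277/2366, 1875/2366, -61/338; SSR = 1919/1183.

SSR = 1.6221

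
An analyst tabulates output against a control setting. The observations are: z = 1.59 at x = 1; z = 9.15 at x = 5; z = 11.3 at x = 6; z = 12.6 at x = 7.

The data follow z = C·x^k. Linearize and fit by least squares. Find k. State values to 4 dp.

Let Y = ln z. Fitting Y = k·ln x + ln C by least squares:
Σln x = 5.3471, Σ(ln x)² = 9.5873, Σln z = 7.6360, Σln x·ln z = 12.8379.
Equations: 9.5873·k + 5.3471·ln C = 12.8379;  5.3471·k + 4·ln C = 7.6360.
Solving (det = 9.7575): k = 1.07827, ln C = 0.46759.

k = 1.0783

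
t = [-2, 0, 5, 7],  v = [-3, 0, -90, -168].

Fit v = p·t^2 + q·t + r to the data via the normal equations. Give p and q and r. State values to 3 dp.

With design matrix M, MᵀM = [[3042, 460, 78]; [460, 78, 10]; [78, 10, 4]] and Mᵀv = [-10494, -1620, -261]ᵀ.
Solving the 3×3 system (Gaussian elimination) gives p = -81/28, q = -5625/1484, r = 135/212.

p = -2.893, q = -3.790, r = 0.637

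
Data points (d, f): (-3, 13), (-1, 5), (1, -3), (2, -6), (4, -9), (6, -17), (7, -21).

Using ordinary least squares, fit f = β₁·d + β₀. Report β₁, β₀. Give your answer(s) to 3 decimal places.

The normal equations are: 116·β₁ + 16·β₀ = -344;  16·β₁ + 7·β₀ = -38.
Δ = 116·7 − 16² = 556.
β₁ = ((-344)·7 − 16·(-38))/556 = -450/139; β₀ = (116·(-38) − 16·(-344))/556 = 274/139.

β₁ = -3.237, β₀ = 1.971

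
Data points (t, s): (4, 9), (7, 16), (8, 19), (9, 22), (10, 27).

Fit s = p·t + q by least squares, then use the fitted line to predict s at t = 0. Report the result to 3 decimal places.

ŝ = -3.340

Entries of MᵀM: Σt·t = 310, Σt = 38, Σ1 = 5.
Moment sums: Σt·s = 768, Σs = 93.
Normal equations: [[310, 38]; [38, 5]]·[p, q]ᵀ = [768, 93]ᵀ.
Determinant 310·5 − 38² = 106.
p = (768·5 − 38·93)/106 = 153/53; q = (310·93 − 38·768)/106 = -177/53.
At t = 0: ŝ = (153/53)·(0) + (-177/53)·(1) = -177/53.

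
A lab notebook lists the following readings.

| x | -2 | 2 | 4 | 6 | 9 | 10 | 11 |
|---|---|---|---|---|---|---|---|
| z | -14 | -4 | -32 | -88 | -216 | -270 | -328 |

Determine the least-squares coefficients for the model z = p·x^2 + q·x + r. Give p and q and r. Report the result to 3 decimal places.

Compute the Gram sums: Σx^2·x^2 = 32786, Σx^2·x = 3340, Σx^2 = 362, Σx·x = 362, Σx = 40, Σ1 = 7.
Moment sums: Σx^2·z = -87936, Σx·z = -8888, Σz = -952.
Normal equations: [[32786, 3340, 362]; [3340, 362, 40]; [362, 40, 7]]·[p, q, r]ᵀ = [-87936, -8888, -952]ᵀ.
Solving the 3×3 system (Gaussian elimination) gives p = -1365584/455349, q = 1245604/455349, r = 525000/151783.

p = -2.999, q = 2.735, r = 3.459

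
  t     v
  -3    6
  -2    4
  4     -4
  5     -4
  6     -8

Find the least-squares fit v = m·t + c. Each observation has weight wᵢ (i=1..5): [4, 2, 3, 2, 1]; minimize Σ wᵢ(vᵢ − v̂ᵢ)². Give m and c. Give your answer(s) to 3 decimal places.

m = -1.373, c = 1.707

From the data, Σwᵢ·t·t = 178, Σwᵢ·t = 12, Σwᵢ·1 = 12.
Moment sums: Σwᵢ·t·v = -224, Σwᵢ·v = 4.
MᵀWM·[m, c]ᵀ = MᵀWv becomes [[178, 12]; [12, 12]]·[m, c]ᵀ = [-224, 4]ᵀ.
Eliminating c: 12·(row 1) − 12·(row 2) gives 1992·m = 12·(-224) − 12·4 = -2736, so m = -114/83.
Then c = (4 − 12·(-114/83))/12 = 425/249.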